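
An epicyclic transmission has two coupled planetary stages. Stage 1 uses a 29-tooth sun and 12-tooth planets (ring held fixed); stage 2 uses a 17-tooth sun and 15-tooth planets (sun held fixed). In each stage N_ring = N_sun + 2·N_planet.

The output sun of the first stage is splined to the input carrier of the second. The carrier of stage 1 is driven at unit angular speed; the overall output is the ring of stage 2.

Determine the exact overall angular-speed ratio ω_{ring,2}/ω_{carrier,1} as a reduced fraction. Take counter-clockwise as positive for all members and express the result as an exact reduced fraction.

Stage 1: N_ring = 29 + 2·12 = 53
Stage 1: 29(ω_s−ω_c) = −53(ω_r−ω_c),  ω_r=0, ω_c=1
Stage 1: ω_s = 1 − (53/29)(0−1) = 82/29
  ⇒ ω_s¹/ω_c¹ = 82/29
Stage 2: N_ring = 17 + 2·15 = 47
Stage 2: 17(ω_s−ω_c) = −47(ω_r−ω_c),  ω_s=0, ω_c=1
Stage 2: ω_r = 1 − (17/47)(0−1) = 64/47
  ⇒ ω_r²/ω_c² = 64/47
Coupling ω_c² = ω_s¹ ⇒ overall = 82/29 × 64/47 = 5248/1363

5248/1363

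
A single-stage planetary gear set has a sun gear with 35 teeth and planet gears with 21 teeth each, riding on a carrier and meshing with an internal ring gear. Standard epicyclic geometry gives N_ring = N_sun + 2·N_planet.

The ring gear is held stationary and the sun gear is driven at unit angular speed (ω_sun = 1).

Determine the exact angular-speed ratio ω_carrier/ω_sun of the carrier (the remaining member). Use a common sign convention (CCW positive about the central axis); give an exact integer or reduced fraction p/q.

N_ring = 35 + 2·21 = 77
35(ω_s−ω_c) = −77(ω_r−ω_c),  ω_r=0, ω_s=1
35(1−ω_c) = −77(0−ω_c)  ⇒  112ω_c = 35  ⇒  ω_c = 5/16
ω_c/ω_s = 5/16

5/16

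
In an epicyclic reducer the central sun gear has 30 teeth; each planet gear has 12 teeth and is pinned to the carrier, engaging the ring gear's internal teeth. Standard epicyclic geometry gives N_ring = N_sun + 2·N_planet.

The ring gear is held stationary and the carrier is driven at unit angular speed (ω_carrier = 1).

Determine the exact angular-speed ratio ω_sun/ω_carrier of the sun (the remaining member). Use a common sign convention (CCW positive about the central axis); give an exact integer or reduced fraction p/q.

N_ring = 30 + 2·12 = 54
30(ω_s−ω_c) = −54(ω_r−ω_c),  ω_r=0, ω_c=1
ω_s = 1 − (54/30)(0−1) = 14/5
ω_s/ω_c = 14/5

14/5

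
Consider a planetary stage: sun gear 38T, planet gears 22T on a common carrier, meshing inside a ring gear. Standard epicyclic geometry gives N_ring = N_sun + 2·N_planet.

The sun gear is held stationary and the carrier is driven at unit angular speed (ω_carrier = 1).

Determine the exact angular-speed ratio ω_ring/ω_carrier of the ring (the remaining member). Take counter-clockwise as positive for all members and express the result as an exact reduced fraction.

60/41

N_ring = 38 + 2·22 = 82
38(ω_s−ω_c) = −82(ω_r−ω_c),  ω_s=0, ω_c=1
ω_r = 1 − (38/82)(0−1) = 60/41
ω_r/ω_c = 60/41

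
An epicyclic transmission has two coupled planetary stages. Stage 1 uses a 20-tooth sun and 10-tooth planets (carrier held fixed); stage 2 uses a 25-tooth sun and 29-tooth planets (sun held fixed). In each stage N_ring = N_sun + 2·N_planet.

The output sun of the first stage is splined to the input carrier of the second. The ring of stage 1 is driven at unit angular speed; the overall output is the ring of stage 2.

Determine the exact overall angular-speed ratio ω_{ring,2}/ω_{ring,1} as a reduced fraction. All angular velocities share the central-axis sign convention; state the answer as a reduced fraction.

Stage 1: N_ring = 20 + 2·10 = 40
Stage 1: 20(ω_s−ω_c) = −40(ω_r−ω_c),  ω_c=0, ω_r=1
Stage 1: ω_s = 0 − (40/20)(1−0) = -2
  ⇒ ω_s¹/ω_r¹ = -2
Stage 2: N_ring = 25 + 2·29 = 83
Stage 2: 25(ω_s−ω_c) = −83(ω_r−ω_c),  ω_s=0, ω_c=1
Stage 2: ω_r = 1 − (25/83)(0−1) = 108/83
  ⇒ ω_r²/ω_c² = 108/83
Coupling ω_c² = ω_s¹ ⇒ overall = -2 × 108/83 = -216/83

-216/83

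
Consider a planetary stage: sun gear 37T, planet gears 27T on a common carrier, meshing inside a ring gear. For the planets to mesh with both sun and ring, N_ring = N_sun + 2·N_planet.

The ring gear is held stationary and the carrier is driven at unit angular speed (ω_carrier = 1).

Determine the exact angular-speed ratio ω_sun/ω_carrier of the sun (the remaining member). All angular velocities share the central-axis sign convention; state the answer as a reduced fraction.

128/37

N_ring = 37 + 2·27 = 91
37(ω_s−ω_c) = −91(ω_r−ω_c),  ω_r=0, ω_c=1
ω_s = 1 − (91/37)(0−1) = 128/37
ω_s/ω_c = 128/37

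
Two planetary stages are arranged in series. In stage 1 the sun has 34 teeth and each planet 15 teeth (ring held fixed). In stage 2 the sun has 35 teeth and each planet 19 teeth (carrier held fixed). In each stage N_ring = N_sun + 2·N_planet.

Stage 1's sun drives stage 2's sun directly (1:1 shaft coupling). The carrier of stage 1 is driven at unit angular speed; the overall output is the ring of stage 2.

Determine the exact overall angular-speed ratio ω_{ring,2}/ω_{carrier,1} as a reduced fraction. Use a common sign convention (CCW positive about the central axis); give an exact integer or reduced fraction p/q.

-1715/1241

Stage 1: N_ring = 34 + 2·15 = 64
Stage 1: 34(ω_s−ω_c) = −64(ω_r−ω_c),  ω_r=0, ω_c=1
Stage 1: ω_s = 1 − (64/34)(0−1) = 49/17
  ⇒ ω_s¹/ω_c¹ = 49/17
Stage 2: N_ring = 35 + 2·19 = 73
Stage 2: 35(ω_s−ω_c) = −73(ω_r−ω_c),  ω_c=0, ω_s=1
Stage 2: ω_r = 0 − (35/73)(1−0) = -35/73
  ⇒ ω_r²/ω_s² = -35/73
Coupling ω_s² = ω_s¹ ⇒ overall = 49/17 × -35/73 = -1715/1241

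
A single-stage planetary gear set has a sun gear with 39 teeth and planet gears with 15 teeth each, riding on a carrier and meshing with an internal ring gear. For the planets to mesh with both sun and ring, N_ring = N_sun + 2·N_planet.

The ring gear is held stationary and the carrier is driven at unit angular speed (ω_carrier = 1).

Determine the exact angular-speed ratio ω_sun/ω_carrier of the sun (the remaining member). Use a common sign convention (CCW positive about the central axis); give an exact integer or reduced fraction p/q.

N_ring = 39 + 2·15 = 69
39(ω_s−ω_c) = −69(ω_r−ω_c),  ω_r=0, ω_c=1
ω_s = 1 − (69/39)(0−1) = 36/13
ω_s/ω_c = 36/13

36/13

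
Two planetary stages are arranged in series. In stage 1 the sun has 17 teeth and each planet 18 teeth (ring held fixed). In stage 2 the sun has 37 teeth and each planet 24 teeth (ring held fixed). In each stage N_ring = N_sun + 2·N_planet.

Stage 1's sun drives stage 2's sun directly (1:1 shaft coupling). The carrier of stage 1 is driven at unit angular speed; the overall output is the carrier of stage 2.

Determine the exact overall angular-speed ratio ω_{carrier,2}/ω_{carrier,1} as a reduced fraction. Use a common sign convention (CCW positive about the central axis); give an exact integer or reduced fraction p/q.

Stage 1: N_ring = 17 + 2·18 = 53
Stage 1: 17(ω_s−ω_c) = −53(ω_r−ω_c),  ω_r=0, ω_c=1
Stage 1: ω_s = 1 − (53/17)(0−1) = 70/17
  ⇒ ω_s¹/ω_c¹ = 70/17
Stage 2: N_ring = 37 + 2·24 = 85
Stage 2: 37(ω_s−ω_c) = −85(ω_r−ω_c),  ω_r=0, ω_s=1
Stage 2: 37(1−ω_c) = −85(0−ω_c)  ⇒  122ω_c = 37  ⇒  ω_c = 37/122
  ⇒ ω_c²/ω_s² = 37/122
Coupling ω_s² = ω_s¹ ⇒ overall = 70/17 × 37/122 = 1295/1037

1295/1037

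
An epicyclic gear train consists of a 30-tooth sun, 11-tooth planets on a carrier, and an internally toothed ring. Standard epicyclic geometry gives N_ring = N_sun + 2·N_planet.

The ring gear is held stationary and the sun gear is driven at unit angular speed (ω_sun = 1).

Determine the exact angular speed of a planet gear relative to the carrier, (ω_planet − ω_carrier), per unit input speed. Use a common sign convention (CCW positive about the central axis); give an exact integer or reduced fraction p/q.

N_ring = 30 + 2·11 = 52
30(ω_s−ω_c) = −52(ω_r−ω_c),  ω_r=0, ω_s=1
30(1−ω_c) = −52(0−ω_c)  ⇒  82ω_c = 30  ⇒  ω_c = 15/41
sun–planet: 30·(1−15/41) = −11·(ω_p−ω_c)  ⇒  ω_p−ω_c = −(30/11)·(26/41) = -780/451

-780/451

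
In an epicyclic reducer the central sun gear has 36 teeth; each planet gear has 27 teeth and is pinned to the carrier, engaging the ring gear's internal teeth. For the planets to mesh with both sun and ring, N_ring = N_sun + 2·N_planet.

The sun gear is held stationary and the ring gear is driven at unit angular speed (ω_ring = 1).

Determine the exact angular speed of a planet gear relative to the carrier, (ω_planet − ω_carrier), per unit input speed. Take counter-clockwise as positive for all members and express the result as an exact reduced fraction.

N_ring = 36 + 2·27 = 90
36(ω_s−ω_c) = −90(ω_r−ω_c),  ω_s=0, ω_r=1
36(0−ω_c) = −90(1−ω_c)  ⇒  126ω_c = 90  ⇒  ω_c = 5/7
sun–planet: 36·(0−5/7) = −27·(ω_p−ω_c)  ⇒  ω_p−ω_c = −(36/27)·(-5/7) = 20/21

20/21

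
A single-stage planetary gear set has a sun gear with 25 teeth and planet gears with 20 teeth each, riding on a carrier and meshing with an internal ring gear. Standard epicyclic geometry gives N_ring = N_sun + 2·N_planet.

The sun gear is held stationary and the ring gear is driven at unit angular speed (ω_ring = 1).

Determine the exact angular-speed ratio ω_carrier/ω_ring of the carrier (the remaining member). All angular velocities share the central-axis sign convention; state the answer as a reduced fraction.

N_ring = 25 + 2·20 = 65
25(ω_s−ω_c) = −65(ω_r−ω_c),  ω_s=0, ω_r=1
25(0−ω_c) = −65(1−ω_c)  ⇒  90ω_c = 65  ⇒  ω_c = 13/18
ω_c/ω_r = 13/18

13/18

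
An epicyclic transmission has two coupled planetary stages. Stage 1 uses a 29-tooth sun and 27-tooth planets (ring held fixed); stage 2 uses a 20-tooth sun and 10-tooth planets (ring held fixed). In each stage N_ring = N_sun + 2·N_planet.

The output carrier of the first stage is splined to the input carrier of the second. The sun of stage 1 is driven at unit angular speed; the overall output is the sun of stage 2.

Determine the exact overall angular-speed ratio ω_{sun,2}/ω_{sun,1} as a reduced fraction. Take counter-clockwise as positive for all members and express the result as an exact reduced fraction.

87/112

Stage 1: N_ring = 29 + 2·27 = 83
Stage 1: 29(ω_s−ω_c) = −83(ω_r−ω_c),  ω_r=0, ω_s=1
Stage 1: 29(1−ω_c) = −83(0−ω_c)  ⇒  112ω_c = 29  ⇒  ω_c = 29/112
  ⇒ ω_c¹/ω_s¹ = 29/112
Stage 2: N_ring = 20 + 2·10 = 40
Stage 2: 20(ω_s−ω_c) = −40(ω_r−ω_c),  ω_r=0, ω_c=1
Stage 2: ω_s = 1 − (40/20)(0−1) = 3
  ⇒ ω_s²/ω_c² = 3
Coupling ω_c² = ω_c¹ ⇒ overall = 29/112 × 3 = 87/112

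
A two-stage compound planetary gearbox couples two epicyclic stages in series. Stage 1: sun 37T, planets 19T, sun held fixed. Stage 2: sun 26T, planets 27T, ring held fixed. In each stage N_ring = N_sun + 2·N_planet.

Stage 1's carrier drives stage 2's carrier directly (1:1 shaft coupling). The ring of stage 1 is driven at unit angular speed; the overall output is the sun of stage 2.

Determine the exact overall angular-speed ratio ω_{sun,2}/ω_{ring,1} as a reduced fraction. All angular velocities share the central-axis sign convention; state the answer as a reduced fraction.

Stage 1: N_ring = 37 + 2·19 = 75
Stage 1: 37(ω_s−ω_c) = −75(ω_r−ω_c),  ω_s=0, ω_r=1
Stage 1: 37(0−ω_c) = −75(1−ω_c)  ⇒  112ω_c = 75  ⇒  ω_c = 75/112
  ⇒ ω_c¹/ω_r¹ = 75/112
Stage 2: N_ring = 26 + 2·27 = 80
Stage 2: 26(ω_s−ω_c) = −80(ω_r−ω_c),  ω_r=0, ω_c=1
Stage 2: ω_s = 1 − (80/26)(0−1) = 53/13
  ⇒ ω_s²/ω_c² = 53/13
Coupling ω_c² = ω_c¹ ⇒ overall = 75/112 × 53/13 = 3975/1456

3975/1456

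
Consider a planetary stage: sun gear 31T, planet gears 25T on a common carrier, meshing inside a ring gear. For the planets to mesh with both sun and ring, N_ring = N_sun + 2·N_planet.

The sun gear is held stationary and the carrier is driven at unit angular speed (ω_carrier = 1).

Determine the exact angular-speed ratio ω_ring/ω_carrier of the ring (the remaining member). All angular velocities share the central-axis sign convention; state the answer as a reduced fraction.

112/81

N_ring = 31 + 2·25 = 81
31(ω_s−ω_c) = −81(ω_r−ω_c),  ω_s=0, ω_c=1
ω_r = 1 − (31/81)(0−1) = 112/81
ω_r/ω_c = 112/81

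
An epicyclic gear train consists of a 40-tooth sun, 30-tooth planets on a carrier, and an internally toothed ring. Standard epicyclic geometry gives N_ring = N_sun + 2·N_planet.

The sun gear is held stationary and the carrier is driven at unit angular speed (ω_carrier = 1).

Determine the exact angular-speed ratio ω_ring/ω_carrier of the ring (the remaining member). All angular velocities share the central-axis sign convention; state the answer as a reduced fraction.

7/5

N_ring = 40 + 2·30 = 100
40(ω_s−ω_c) = −100(ω_r−ω_c),  ω_s=0, ω_c=1
ω_r = 1 − (40/100)(0−1) = 7/5
ω_r/ω_c = 7/5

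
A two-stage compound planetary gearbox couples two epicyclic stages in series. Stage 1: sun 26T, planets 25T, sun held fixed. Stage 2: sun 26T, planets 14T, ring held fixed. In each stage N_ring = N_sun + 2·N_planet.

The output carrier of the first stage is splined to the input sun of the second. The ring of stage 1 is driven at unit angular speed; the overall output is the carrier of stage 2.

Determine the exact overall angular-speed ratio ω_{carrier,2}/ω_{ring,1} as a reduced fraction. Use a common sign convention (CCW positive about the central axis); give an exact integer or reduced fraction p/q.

Stage 1: N_ring = 26 + 2·25 = 76
Stage 1: 26(ω_s−ω_c) = −76(ω_r−ω_c),  ω_s=0, ω_r=1
Stage 1: 26(0−ω_c) = −76(1−ω_c)  ⇒  102ω_c = 76  ⇒  ω_c = 38/51
  ⇒ ω_c¹/ω_r¹ = 38/51
Stage 2: N_ring = 26 + 2·14 = 54
Stage 2: 26(ω_s−ω_c) = −54(ω_r−ω_c),  ω_r=0, ω_s=1
Stage 2: 26(1−ω_c) = −54(0−ω_c)  ⇒  80ω_c = 26  ⇒  ω_c = 13/40
  ⇒ ω_c²/ω_s² = 13/40
Coupling ω_s² = ω_c¹ ⇒ overall = 38/51 × 13/40 = 247/1020

247/1020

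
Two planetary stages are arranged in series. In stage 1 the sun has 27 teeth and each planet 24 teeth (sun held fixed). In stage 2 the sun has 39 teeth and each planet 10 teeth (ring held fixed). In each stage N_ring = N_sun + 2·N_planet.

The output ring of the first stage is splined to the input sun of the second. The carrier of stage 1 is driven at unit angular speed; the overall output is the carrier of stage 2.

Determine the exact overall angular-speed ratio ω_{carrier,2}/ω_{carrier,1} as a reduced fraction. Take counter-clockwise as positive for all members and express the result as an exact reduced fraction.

663/1225

Stage 1: N_ring = 27 + 2·24 = 75
Stage 1: 27(ω_s−ω_c) = −75(ω_r−ω_c),  ω_s=0, ω_c=1
Stage 1: ω_r = 1 − (27/75)(0−1) = 34/25
  ⇒ ω_r¹/ω_c¹ = 34/25
Stage 2: N_ring = 39 + 2·10 = 59
Stage 2: 39(ω_s−ω_c) = −59(ω_r−ω_c),  ω_r=0, ω_s=1
Stage 2: 39(1−ω_c) = −59(0−ω_c)  ⇒  98ω_c = 39  ⇒  ω_c = 39/98
  ⇒ ω_c²/ω_s² = 39/98
Coupling ω_s² = ω_r¹ ⇒ overall = 34/25 × 39/98 = 663/1225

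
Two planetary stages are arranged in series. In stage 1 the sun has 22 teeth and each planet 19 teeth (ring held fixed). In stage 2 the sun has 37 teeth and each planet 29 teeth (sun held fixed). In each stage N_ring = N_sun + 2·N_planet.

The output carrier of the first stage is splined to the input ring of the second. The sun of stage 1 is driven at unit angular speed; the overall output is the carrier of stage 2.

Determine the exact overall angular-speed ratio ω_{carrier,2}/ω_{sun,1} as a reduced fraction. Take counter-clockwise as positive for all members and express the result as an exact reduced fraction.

Stage 1: N_ring = 22 + 2·19 = 60
Stage 1: 22(ω_s−ω_c) = −60(ω_r−ω_c),  ω_r=0, ω_s=1
Stage 1: 22(1−ω_c) = −60(0−ω_c)  ⇒  82ω_c = 22  ⇒  ω_c = 11/41
  ⇒ ω_c¹/ω_s¹ = 11/41
Stage 2: N_ring = 37 + 2·29 = 95
Stage 2: 37(ω_s−ω_c) = −95(ω_r−ω_c),  ω_s=0, ω_r=1
Stage 2: 37(0−ω_c) = −95(1−ω_c)  ⇒  132ω_c = 95  ⇒  ω_c = 95/132
  ⇒ ω_c²/ω_r² = 95/132
Coupling ω_r² = ω_c¹ ⇒ overall = 11/41 × 95/132 = 95/492

95/492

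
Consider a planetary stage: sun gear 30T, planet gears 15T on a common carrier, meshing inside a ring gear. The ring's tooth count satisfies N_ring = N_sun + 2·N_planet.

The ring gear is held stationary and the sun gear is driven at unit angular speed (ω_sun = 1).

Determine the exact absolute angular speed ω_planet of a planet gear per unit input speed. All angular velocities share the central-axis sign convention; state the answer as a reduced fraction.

-1

N_ring = 30 + 2·15 = 60
30(ω_s−ω_c) = −60(ω_r−ω_c),  ω_r=0, ω_s=1
30(1−ω_c) = −60(0−ω_c)  ⇒  90ω_c = 30  ⇒  ω_c = 1/3
sun–planet: 30·(1−1/3) = −15·(ω_p−ω_c)  ⇒  ω_p−ω_c = −(30/15)·(2/3) = -4/3
ω_p = 1/3 − 4/3 = -1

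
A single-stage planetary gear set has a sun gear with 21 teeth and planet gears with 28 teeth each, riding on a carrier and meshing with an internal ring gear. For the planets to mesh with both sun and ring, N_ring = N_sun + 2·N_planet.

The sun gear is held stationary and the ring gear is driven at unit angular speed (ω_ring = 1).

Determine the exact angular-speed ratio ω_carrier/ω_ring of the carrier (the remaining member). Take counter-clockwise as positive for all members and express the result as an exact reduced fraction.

N_ring = 21 + 2·28 = 77
21(ω_s−ω_c) = −77(ω_r−ω_c),  ω_s=0, ω_r=1
21(0−ω_c) = −77(1−ω_c)  ⇒  98ω_c = 77  ⇒  ω_c = 11/14
ω_c/ω_r = 11/14

11/14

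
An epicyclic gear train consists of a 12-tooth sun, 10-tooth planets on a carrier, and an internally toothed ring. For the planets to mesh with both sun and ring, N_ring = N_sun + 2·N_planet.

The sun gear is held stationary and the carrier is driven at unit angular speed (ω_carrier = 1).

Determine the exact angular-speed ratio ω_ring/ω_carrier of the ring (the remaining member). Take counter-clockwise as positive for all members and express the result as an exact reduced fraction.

11/8

N_ring = 12 + 2·10 = 32
12(ω_s−ω_c) = −32(ω_r−ω_c),  ω_s=0, ω_c=1
ω_r = 1 − (12/32)(0−1) = 11/8
ω_r/ω_c = 11/8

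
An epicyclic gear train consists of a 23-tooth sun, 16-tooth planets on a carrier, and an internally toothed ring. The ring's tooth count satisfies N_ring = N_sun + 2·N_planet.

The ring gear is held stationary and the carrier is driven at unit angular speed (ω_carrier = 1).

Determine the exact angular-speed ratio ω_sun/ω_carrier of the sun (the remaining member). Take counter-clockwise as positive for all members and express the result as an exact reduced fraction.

78/23

N_ring = 23 + 2·16 = 55
23(ω_s−ω_c) = −55(ω_r−ω_c),  ω_r=0, ω_c=1
ω_s = 1 − (55/23)(0−1) = 78/23
ω_s/ω_c = 78/23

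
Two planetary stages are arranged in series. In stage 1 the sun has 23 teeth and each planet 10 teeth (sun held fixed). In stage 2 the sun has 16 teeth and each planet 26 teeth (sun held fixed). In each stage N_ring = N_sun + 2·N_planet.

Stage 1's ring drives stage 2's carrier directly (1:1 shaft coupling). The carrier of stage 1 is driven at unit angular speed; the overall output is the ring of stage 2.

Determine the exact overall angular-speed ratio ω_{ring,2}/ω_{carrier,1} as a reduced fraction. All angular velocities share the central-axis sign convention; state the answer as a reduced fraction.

Stage 1: N_ring = 23 + 2·10 = 43
Stage 1: 23(ω_s−ω_c) = −43(ω_r−ω_c),  ω_s=0, ω_c=1
Stage 1: ω_r = 1 − (23/43)(0−1) = 66/43
  ⇒ ω_r¹/ω_c¹ = 66/43
Stage 2: N_ring = 16 + 2·26 = 68
Stage 2: 16(ω_s−ω_c) = −68(ω_r−ω_c),  ω_s=0, ω_c=1
Stage 2: ω_r = 1 − (16/68)(0−1) = 21/17
  ⇒ ω_r²/ω_c² = 21/17
Coupling ω_c² = ω_r¹ ⇒ overall = 66/43 × 21/17 = 1386/731

1386/731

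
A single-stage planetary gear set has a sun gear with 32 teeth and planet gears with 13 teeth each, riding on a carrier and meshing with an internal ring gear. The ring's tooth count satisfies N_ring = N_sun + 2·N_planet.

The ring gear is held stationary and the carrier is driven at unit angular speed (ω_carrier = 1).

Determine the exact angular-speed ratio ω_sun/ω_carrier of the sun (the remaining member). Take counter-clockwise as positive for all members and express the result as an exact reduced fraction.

N_ring = 32 + 2·13 = 58
32(ω_s−ω_c) = −58(ω_r−ω_c),  ω_r=0, ω_c=1
ω_s = 1 − (58/32)(0−1) = 45/16
ω_s/ω_c = 45/16

45/16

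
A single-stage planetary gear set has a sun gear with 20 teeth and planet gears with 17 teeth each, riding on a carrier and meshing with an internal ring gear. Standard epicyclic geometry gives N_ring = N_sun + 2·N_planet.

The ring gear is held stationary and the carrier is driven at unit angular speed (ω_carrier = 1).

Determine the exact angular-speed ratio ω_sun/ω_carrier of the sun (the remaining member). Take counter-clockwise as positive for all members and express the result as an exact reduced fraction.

37/10

N_ring = 20 + 2·17 = 54
20(ω_s−ω_c) = −54(ω_r−ω_c),  ω_r=0, ω_c=1
ω_s = 1 − (54/20)(0−1) = 37/10
ω_s/ω_c = 37/10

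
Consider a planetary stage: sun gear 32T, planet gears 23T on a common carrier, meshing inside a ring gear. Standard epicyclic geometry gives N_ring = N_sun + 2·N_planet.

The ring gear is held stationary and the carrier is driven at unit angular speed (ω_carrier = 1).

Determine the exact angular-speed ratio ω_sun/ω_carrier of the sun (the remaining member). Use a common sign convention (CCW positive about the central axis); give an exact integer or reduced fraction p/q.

N_ring = 32 + 2·23 = 78
32(ω_s−ω_c) = −78(ω_r−ω_c),  ω_r=0, ω_c=1
ω_s = 1 − (78/32)(0−1) = 55/16
ω_s/ω_c = 55/16

55/16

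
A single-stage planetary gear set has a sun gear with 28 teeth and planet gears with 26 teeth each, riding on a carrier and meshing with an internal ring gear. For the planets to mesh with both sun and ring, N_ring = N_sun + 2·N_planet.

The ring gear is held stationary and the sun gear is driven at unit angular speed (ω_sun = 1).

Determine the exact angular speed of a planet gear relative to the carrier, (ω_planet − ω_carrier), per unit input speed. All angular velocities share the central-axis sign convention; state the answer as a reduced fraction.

N_ring = 28 + 2·26 = 80
28(ω_s−ω_c) = −80(ω_r−ω_c),  ω_r=0, ω_s=1
28(1−ω_c) = −80(0−ω_c)  ⇒  108ω_c = 28  ⇒  ω_c = 7/27
sun–planet: 28·(1−7/27) = −26·(ω_p−ω_c)  ⇒  ω_p−ω_c = −(28/26)·(20/27) = -280/351

-280/351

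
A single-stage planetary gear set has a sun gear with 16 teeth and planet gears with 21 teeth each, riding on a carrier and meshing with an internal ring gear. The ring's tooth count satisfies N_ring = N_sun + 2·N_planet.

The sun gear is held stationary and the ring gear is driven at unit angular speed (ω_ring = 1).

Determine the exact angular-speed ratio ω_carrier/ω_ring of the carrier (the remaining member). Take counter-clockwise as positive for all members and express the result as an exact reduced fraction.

N_ring = 16 + 2·21 = 58
16(ω_s−ω_c) = −58(ω_r−ω_c),  ω_s=0, ω_r=1
16(0−ω_c) = −58(1−ω_c)  ⇒  74ω_c = 58  ⇒  ω_c = 29/37
ω_c/ω_r = 29/37

29/37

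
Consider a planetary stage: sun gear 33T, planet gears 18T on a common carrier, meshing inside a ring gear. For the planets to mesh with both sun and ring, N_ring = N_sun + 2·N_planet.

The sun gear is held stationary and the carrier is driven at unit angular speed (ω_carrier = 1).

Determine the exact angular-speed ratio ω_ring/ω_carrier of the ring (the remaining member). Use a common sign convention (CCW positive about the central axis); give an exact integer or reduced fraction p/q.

34/23

N_ring = 33 + 2·18 = 69
33(ω_s−ω_c) = −69(ω_r−ω_c),  ω_s=0, ω_c=1
ω_r = 1 − (33/69)(0−1) = 34/23
ω_r/ω_c = 34/23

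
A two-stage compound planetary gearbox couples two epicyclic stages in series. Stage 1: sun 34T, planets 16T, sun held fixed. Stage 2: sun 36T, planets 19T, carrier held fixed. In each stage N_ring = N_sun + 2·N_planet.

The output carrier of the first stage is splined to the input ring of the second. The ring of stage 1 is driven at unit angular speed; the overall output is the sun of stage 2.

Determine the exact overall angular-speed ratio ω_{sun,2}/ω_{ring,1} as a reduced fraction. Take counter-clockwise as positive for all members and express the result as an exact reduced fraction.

-407/300

Stage 1: N_ring = 34 + 2·16 = 66
Stage 1: 34(ω_s−ω_c) = −66(ω_r−ω_c),  ω_s=0, ω_r=1
Stage 1: 34(0−ω_c) = −66(1−ω_c)  ⇒  100ω_c = 66  ⇒  ω_c = 33/50
  ⇒ ω_c¹/ω_r¹ = 33/50
Stage 2: N_ring = 36 + 2·19 = 74
Stage 2: 36(ω_s−ω_c) = −74(ω_r−ω_c),  ω_c=0, ω_r=1
Stage 2: ω_s = 0 − (74/36)(1−0) = -37/18
  ⇒ ω_s²/ω_r² = -37/18
Coupling ω_r² = ω_c¹ ⇒ overall = 33/50 × -37/18 = -407/300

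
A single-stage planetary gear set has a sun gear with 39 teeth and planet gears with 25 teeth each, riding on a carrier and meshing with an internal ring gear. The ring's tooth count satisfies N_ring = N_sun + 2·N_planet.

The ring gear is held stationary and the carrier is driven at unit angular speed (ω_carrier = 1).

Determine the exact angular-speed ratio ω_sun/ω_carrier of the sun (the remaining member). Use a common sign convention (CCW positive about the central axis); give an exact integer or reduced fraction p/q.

128/39

N_ring = 39 + 2·25 = 89
39(ω_s−ω_c) = −89(ω_r−ω_c),  ω_r=0, ω_c=1
ω_s = 1 − (89/39)(0−1) = 128/39
ω_s/ω_c = 128/39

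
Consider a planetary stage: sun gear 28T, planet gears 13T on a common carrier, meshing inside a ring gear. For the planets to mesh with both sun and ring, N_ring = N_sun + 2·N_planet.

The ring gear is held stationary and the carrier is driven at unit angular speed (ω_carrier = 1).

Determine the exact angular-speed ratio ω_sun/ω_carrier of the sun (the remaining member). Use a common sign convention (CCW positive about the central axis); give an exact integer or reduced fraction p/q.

41/14

N_ring = 28 + 2·13 = 54
28(ω_s−ω_c) = −54(ω_r−ω_c),  ω_r=0, ω_c=1
ω_s = 1 − (54/28)(0−1) = 41/14
ω_s/ω_c = 41/14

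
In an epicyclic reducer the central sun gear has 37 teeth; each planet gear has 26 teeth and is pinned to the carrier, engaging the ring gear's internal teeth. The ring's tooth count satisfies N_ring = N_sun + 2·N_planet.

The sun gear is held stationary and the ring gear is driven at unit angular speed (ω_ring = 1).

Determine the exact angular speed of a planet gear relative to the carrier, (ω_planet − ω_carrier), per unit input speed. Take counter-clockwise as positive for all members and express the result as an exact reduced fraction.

3293/3276

N_ring = 37 + 2·26 = 89
37(ω_s−ω_c) = −89(ω_r−ω_c),  ω_s=0, ω_r=1
37(0−ω_c) = −89(1−ω_c)  ⇒  126ω_c = 89  ⇒  ω_c = 89/126
sun–planet: 37·(0−89/126) = −26·(ω_p−ω_c)  ⇒  ω_p−ω_c = −(37/26)·(-89/126) = 3293/3276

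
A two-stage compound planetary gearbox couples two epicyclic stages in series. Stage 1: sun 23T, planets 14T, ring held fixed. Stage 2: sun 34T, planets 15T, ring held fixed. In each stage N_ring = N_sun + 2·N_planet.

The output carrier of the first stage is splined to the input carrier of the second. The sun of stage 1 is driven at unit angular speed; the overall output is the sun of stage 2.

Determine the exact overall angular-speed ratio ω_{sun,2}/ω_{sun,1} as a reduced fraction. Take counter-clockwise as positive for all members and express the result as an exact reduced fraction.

1127/1258

Stage 1: N_ring = 23 + 2·14 = 51
Stage 1: 23(ω_s−ω_c) = −51(ω_r−ω_c),  ω_r=0, ω_s=1
Stage 1: 23(1−ω_c) = −51(0−ω_c)  ⇒  74ω_c = 23  ⇒  ω_c = 23/74
  ⇒ ω_c¹/ω_s¹ = 23/74
Stage 2: N_ring = 34 + 2·15 = 64
Stage 2: 34(ω_s−ω_c) = −64(ω_r−ω_c),  ω_r=0, ω_c=1
Stage 2: ω_s = 1 − (64/34)(0−1) = 49/17
  ⇒ ω_s²/ω_c² = 49/17
Coupling ω_c² = ω_c¹ ⇒ overall = 23/74 × 49/17 = 1127/1258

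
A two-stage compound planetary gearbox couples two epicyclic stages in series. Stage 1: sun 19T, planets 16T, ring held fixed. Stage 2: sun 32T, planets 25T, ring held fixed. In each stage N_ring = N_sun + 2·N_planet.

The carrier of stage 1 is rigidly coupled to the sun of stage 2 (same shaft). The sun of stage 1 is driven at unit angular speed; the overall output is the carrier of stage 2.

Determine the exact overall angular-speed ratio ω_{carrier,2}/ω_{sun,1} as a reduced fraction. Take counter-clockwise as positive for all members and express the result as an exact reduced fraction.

8/105

Stage 1: N_ring = 19 + 2·16 = 51
Stage 1: 19(ω_s−ω_c) = −51(ω_r−ω_c),  ω_r=0, ω_s=1
Stage 1: 19(1−ω_c) = −51(0−ω_c)  ⇒  70ω_c = 19  ⇒  ω_c = 19/70
  ⇒ ω_c¹/ω_s¹ = 19/70
Stage 2: N_ring = 32 + 2·25 = 82
Stage 2: 32(ω_s−ω_c) = −82(ω_r−ω_c),  ω_r=0, ω_s=1
Stage 2: 32(1−ω_c) = −82(0−ω_c)  ⇒  114ω_c = 32  ⇒  ω_c = 16/57
  ⇒ ω_c²/ω_s² = 16/57
Coupling ω_s² = ω_c¹ ⇒ overall = 19/70 × 16/57 = 8/105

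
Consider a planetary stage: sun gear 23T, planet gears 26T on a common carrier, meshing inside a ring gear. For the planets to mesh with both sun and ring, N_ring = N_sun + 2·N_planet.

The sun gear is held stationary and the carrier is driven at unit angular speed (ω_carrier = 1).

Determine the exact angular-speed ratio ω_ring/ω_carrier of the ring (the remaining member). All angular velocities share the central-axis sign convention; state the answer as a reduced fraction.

N_ring = 23 + 2·26 = 75
23(ω_s−ω_c) = −75(ω_r−ω_c),  ω_s=0, ω_c=1
ω_r = 1 − (23/75)(0−1) = 98/75
ω_r/ω_c = 98/75

98/75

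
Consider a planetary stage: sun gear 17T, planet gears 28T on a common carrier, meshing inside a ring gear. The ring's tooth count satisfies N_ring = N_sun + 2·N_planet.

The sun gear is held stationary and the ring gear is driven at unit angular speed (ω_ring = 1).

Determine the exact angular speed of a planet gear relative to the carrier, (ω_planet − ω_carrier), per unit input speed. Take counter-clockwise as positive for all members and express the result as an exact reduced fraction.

N_ring = 17 + 2·28 = 73
17(ω_s−ω_c) = −73(ω_r−ω_c),  ω_s=0, ω_r=1
17(0−ω_c) = −73(1−ω_c)  ⇒  90ω_c = 73  ⇒  ω_c = 73/90
sun–planet: 17·(0−73/90) = −28·(ω_p−ω_c)  ⇒  ω_p−ω_c = −(17/28)·(-73/90) = 1241/2520

1241/2520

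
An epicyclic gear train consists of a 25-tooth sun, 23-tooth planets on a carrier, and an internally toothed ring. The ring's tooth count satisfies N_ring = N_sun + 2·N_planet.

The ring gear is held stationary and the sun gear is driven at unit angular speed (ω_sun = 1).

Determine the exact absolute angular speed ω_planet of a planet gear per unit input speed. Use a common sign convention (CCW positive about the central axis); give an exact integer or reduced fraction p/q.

N_ring = 25 + 2·23 = 71
25(ω_s−ω_c) = −71(ω_r−ω_c),  ω_r=0, ω_s=1
25(1−ω_c) = −71(0−ω_c)  ⇒  96ω_c = 25  ⇒  ω_c = 25/96
sun–planet: 25·(1−25/96) = −23·(ω_p−ω_c)  ⇒  ω_p−ω_c = −(25/23)·(71/96) = -1775/2208
ω_p = 25/96 − 1775/2208 = -25/46

-25/46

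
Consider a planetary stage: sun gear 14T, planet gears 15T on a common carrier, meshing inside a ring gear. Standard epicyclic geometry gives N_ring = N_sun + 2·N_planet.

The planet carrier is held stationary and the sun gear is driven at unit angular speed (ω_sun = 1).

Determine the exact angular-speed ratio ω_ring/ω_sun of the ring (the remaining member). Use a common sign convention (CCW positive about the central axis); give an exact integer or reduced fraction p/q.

N_ring = 14 + 2·15 = 44
14(ω_s−ω_c) = −44(ω_r−ω_c),  ω_c=0, ω_s=1
ω_r = 0 − (14/44)(1−0) = -7/22
ω_r/ω_s = -7/22

-7/22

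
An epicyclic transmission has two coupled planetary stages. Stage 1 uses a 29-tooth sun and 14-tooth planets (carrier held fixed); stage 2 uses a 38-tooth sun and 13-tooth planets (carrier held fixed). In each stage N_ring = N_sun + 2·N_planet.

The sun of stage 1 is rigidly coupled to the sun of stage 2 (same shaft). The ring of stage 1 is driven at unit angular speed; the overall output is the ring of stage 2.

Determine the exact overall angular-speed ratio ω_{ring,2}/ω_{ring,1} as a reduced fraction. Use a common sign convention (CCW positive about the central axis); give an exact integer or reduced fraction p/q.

Stage 1: N_ring = 29 + 2·14 = 57
Stage 1: 29(ω_s−ω_c) = −57(ω_r−ω_c),  ω_c=0, ω_r=1
Stage 1: ω_s = 0 − (57/29)(1−0) = -57/29
  ⇒ ω_s¹/ω_r¹ = -57/29
Stage 2: N_ring = 38 + 2·13 = 64
Stage 2: 38(ω_s−ω_c) = −64(ω_r−ω_c),  ω_c=0, ω_s=1
Stage 2: ω_r = 0 − (38/64)(1−0) = -19/32
  ⇒ ω_r²/ω_s² = -19/32
Coupling ω_s² = ω_s¹ ⇒ overall = -57/29 × -19/32 = 1083/928

1083/928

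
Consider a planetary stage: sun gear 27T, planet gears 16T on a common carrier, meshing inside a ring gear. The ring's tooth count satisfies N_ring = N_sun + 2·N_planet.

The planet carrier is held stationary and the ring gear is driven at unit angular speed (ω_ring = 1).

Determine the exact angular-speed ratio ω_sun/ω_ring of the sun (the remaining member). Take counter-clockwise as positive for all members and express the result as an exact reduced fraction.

N_ring = 27 + 2·16 = 59
27(ω_s−ω_c) = −59(ω_r−ω_c),  ω_c=0, ω_r=1
ω_s = 0 − (59/27)(1−0) = -59/27
ω_s/ω_r = -59/27

-59/27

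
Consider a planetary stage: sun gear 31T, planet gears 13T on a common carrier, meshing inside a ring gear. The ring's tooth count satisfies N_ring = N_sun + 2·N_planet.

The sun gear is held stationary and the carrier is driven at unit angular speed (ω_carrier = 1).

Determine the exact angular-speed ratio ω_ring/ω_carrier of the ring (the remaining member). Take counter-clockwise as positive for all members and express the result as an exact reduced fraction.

88/57

N_ring = 31 + 2·13 = 57
31(ω_s−ω_c) = −57(ω_r−ω_c),  ω_s=0, ω_c=1
ω_r = 1 − (31/57)(0−1) = 88/57
ω_r/ω_c = 88/57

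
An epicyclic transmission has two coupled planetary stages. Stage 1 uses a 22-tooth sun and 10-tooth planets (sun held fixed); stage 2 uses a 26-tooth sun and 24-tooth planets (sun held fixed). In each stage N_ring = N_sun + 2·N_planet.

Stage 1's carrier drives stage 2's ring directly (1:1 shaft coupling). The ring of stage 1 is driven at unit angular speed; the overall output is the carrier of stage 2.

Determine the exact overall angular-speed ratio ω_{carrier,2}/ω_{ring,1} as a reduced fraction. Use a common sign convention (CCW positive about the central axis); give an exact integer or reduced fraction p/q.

777/1600

Stage 1: N_ring = 22 + 2·10 = 42
Stage 1: 22(ω_s−ω_c) = −42(ω_r−ω_c),  ω_s=0, ω_r=1
Stage 1: 22(0−ω_c) = −42(1−ω_c)  ⇒  64ω_c = 42  ⇒  ω_c = 21/32
  ⇒ ω_c¹/ω_r¹ = 21/32
Stage 2: N_ring = 26 + 2·24 = 74
Stage 2: 26(ω_s−ω_c) = −74(ω_r−ω_c),  ω_s=0, ω_r=1
Stage 2: 26(0−ω_c) = −74(1−ω_c)  ⇒  100ω_c = 74  ⇒  ω_c = 37/50
  ⇒ ω_c²/ω_r² = 37/50
Coupling ω_r² = ω_c¹ ⇒ overall = 21/32 × 37/50 = 777/1600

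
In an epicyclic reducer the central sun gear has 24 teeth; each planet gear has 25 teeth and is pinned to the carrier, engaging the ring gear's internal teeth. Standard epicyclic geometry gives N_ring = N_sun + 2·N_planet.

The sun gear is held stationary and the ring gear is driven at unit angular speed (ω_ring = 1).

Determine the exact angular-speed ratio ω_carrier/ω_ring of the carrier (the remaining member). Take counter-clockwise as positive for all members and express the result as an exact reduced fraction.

N_ring = 24 + 2·25 = 74
24(ω_s−ω_c) = −74(ω_r−ω_c),  ω_s=0, ω_r=1
24(0−ω_c) = −74(1−ω_c)  ⇒  98ω_c = 74  ⇒  ω_c = 37/49
ω_c/ω_r = 37/49

37/49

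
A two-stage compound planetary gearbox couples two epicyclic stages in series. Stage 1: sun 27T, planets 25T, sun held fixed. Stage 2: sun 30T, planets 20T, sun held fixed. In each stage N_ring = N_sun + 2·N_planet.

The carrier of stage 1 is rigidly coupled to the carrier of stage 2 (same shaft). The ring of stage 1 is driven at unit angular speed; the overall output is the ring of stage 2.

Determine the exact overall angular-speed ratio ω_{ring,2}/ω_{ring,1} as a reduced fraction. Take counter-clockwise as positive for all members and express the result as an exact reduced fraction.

55/52

Stage 1: N_ring = 27 + 2·25 = 77
Stage 1: 27(ω_s−ω_c) = −77(ω_r−ω_c),  ω_s=0, ω_r=1
Stage 1: 27(0−ω_c) = −77(1−ω_c)  ⇒  104ω_c = 77  ⇒  ω_c = 77/104
  ⇒ ω_c¹/ω_r¹ = 77/104
Stage 2: N_ring = 30 + 2·20 = 70
Stage 2: 30(ω_s−ω_c) = −70(ω_r−ω_c),  ω_s=0, ω_c=1
Stage 2: ω_r = 1 − (30/70)(0−1) = 10/7
  ⇒ ω_r²/ω_c² = 10/7
Coupling ω_c² = ω_c¹ ⇒ overall = 77/104 × 10/7 = 55/52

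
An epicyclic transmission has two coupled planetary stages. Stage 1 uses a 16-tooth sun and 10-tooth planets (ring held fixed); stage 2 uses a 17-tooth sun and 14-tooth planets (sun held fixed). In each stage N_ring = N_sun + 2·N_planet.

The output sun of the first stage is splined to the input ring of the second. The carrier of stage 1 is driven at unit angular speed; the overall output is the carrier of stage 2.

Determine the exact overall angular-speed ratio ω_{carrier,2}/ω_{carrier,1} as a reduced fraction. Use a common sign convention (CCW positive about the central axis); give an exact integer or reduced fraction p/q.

585/248

Stage 1: N_ring = 16 + 2·10 = 36
Stage 1: 16(ω_s−ω_c) = −36(ω_r−ω_c),  ω_r=0, ω_c=1
Stage 1: ω_s = 1 − (36/16)(0−1) = 13/4
  ⇒ ω_s¹/ω_c¹ = 13/4
Stage 2: N_ring = 17 + 2·14 = 45
Stage 2: 17(ω_s−ω_c) = −45(ω_r−ω_c),  ω_s=0, ω_r=1
Stage 2: 17(0−ω_c) = −45(1−ω_c)  ⇒  62ω_c = 45  ⇒  ω_c = 45/62
  ⇒ ω_c²/ω_r² = 45/62
Coupling ω_r² = ω_s¹ ⇒ overall = 13/4 × 45/62 = 585/248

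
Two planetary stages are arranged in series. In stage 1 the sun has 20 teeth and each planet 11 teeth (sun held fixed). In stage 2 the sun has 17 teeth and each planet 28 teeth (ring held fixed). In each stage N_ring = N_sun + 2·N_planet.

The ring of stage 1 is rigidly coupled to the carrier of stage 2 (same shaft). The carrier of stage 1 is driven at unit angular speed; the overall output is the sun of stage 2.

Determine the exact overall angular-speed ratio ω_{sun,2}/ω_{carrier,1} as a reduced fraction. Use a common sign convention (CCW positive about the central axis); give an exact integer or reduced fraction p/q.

930/119

Stage 1: N_ring = 20 + 2·11 = 42
Stage 1: 20(ω_s−ω_c) = −42(ω_r−ω_c),  ω_s=0, ω_c=1
Stage 1: ω_r = 1 − (20/42)(0−1) = 31/21
  ⇒ ω_r¹/ω_c¹ = 31/21
Stage 2: N_ring = 17 + 2·28 = 73
Stage 2: 17(ω_s−ω_c) = −73(ω_r−ω_c),  ω_r=0, ω_c=1
Stage 2: ω_s = 1 − (73/17)(0−1) = 90/17
  ⇒ ω_s²/ω_c² = 90/17
Coupling ω_c² = ω_r¹ ⇒ overall = 31/21 × 90/17 = 930/119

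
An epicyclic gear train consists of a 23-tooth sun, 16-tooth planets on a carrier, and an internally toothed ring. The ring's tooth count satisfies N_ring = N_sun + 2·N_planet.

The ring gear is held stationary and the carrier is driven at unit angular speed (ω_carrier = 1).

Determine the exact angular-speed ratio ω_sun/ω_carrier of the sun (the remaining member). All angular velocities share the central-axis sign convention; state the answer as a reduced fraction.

N_ring = 23 + 2·16 = 55
23(ω_s−ω_c) = −55(ω_r−ω_c),  ω_r=0, ω_c=1
ω_s = 1 − (55/23)(0−1) = 78/23
ω_s/ω_c = 78/23

78/23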